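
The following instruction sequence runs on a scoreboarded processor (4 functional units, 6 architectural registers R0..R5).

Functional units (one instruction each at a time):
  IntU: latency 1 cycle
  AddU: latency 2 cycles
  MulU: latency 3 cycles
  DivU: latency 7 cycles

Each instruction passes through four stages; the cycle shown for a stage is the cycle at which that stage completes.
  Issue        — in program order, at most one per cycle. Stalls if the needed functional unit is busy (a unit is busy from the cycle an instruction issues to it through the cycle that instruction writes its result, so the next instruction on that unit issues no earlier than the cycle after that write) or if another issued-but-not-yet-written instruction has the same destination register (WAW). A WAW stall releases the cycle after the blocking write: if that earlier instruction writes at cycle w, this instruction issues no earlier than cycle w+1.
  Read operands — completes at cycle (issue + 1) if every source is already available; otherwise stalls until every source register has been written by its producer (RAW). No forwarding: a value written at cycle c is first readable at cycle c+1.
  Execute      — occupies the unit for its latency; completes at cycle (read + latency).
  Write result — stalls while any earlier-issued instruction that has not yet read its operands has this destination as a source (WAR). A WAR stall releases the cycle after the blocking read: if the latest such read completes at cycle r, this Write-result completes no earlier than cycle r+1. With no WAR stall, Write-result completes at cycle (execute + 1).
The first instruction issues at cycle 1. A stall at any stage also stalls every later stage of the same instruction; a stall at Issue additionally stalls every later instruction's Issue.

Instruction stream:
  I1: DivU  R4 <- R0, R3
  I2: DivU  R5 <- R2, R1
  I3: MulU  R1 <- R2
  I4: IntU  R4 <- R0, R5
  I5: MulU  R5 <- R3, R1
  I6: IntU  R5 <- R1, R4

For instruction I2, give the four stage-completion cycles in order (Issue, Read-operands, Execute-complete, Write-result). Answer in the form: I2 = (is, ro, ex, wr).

t=1  I1→DivU
t=2  I1 RO
t=9  I1 EX
t=10  I1 WR R4
t=11  I2→DivU
t=12  I2 RO | I3→MulU
t=13  I3 RO | I4→IntU
t=16  I3 EX
t=17  I3 WR R1
t=19  I2 EX
t=20  I2 WR R5
t=21  I4 RO | I5→MulU
t=22  I4 EX | I5 RO
t=23  I4 WR R4
t=25  I5 EX
t=26  I5 WR R5
t=27  I6→IntU
t=28  I6 RO
t=29  I6 EX
t=30  I6 WR R5

I2 = (11, 12, 19, 20)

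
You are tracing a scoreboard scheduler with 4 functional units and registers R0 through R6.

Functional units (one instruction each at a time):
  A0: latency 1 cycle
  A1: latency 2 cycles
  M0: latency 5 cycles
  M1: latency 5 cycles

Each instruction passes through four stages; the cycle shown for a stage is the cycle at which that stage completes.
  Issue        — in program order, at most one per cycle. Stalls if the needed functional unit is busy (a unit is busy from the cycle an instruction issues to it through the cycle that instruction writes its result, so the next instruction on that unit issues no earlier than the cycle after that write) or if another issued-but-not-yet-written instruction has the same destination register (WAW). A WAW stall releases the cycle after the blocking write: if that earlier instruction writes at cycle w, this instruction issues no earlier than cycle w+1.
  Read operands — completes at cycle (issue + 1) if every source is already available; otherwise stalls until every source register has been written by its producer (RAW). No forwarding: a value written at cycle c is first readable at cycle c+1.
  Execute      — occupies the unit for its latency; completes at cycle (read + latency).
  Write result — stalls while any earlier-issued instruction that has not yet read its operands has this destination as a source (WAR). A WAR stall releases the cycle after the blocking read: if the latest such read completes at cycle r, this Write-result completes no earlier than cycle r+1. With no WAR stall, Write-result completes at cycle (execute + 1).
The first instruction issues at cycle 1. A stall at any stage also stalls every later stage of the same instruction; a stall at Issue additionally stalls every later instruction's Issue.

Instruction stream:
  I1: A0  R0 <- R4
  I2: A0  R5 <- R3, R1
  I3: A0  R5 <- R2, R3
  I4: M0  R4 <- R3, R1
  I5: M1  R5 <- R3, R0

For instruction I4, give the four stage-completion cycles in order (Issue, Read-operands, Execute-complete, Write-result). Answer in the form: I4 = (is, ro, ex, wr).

I4 = (10, 11, 16, 17)

c1: I1 dispatched to A0
c2: I1 operands ready
c3: I1 complete
c4: R0←I1
c5: I2 dispatched to A0
c6: I2 operands ready
c7: I2 complete
c8: R5←I2
c9: I3 dispatched to A0
c10: I3 operands ready, I4 dispatched to M0
c11: I3 complete, I4 operands ready
c12: R5←I3
c13: I5 dispatched to M1
c14: I5 operands ready
c16: I4 complete
c17: R4←I4
c19: I5 complete
c20: R5←I5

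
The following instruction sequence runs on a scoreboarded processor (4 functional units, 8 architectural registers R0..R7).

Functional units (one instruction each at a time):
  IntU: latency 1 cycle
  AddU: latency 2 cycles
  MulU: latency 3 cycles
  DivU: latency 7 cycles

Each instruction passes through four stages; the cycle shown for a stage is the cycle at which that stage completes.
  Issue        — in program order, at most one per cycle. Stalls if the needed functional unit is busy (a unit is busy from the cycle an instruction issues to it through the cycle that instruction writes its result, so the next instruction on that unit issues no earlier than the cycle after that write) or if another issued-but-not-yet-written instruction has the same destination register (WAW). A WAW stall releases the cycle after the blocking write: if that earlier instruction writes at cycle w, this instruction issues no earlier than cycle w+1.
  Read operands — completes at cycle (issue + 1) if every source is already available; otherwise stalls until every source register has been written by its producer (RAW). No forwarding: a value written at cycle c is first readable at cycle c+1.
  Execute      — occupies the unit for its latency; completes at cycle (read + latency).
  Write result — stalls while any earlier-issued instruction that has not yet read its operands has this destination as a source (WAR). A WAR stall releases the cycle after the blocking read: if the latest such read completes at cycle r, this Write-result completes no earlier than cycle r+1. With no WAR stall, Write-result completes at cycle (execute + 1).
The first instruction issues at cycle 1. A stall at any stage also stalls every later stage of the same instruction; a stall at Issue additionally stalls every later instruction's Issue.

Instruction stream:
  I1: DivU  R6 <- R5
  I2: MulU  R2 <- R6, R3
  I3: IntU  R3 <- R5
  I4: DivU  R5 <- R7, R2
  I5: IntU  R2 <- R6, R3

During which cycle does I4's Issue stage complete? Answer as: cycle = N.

t=1  issue I1 (DivU)
t=2  I1 read-ops · issue I2 (MulU)
t=3  issue I3 (IntU)
t=4  I3 read-ops
t=5  I3 finished on IntU
t=9  I1 finished on DivU
t=10  I1→R6
t=11  I2 read-ops · issue I4 (DivU)
t=12  I3→R3
t=14  I2 finished on MulU
t=15  I2→R2
t=16  I4 read-ops · issue I5 (IntU)
t=17  I5 read-ops
t=18  I5 finished on IntU
t=19  I5→R2
t=23  I4 finished on DivU
t=24  I4→R5

cycle = 11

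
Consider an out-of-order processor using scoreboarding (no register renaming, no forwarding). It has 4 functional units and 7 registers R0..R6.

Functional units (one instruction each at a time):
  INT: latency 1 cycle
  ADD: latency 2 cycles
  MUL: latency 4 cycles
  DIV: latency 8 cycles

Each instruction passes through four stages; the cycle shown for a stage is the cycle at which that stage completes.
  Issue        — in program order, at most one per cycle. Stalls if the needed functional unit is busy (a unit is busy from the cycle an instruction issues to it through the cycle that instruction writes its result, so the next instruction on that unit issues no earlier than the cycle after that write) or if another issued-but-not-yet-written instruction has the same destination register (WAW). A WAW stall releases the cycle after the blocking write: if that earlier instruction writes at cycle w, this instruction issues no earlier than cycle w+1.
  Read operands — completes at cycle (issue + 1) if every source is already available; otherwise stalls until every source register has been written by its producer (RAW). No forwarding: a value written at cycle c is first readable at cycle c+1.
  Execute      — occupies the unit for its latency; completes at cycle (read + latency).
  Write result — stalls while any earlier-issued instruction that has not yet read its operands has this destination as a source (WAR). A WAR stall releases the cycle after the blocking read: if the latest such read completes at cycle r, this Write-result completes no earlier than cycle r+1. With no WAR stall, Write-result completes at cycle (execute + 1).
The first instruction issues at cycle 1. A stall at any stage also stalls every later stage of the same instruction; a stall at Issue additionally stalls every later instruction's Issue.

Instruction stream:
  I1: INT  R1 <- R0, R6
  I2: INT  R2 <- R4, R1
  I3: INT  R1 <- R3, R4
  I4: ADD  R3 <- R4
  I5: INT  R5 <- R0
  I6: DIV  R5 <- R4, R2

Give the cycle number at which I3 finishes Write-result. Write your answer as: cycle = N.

cycle = 12

1) issue 1, read 2, done 3, write 4
2) issue 5, read 6, done 7, write 8  <struct: INT busy until I1 writes@4>
3) issue 9, read 10, done 11, write 12  <struct: INT busy until I2 writes@8>
4) issue 10, read 11, done 13, write 14
5) issue 13, read 14, done 15, write 16  <struct: INT busy until I3 writes@12>
6) issue 17, read 18, done 26, write 27  <WAW R5: wait I5 write@16>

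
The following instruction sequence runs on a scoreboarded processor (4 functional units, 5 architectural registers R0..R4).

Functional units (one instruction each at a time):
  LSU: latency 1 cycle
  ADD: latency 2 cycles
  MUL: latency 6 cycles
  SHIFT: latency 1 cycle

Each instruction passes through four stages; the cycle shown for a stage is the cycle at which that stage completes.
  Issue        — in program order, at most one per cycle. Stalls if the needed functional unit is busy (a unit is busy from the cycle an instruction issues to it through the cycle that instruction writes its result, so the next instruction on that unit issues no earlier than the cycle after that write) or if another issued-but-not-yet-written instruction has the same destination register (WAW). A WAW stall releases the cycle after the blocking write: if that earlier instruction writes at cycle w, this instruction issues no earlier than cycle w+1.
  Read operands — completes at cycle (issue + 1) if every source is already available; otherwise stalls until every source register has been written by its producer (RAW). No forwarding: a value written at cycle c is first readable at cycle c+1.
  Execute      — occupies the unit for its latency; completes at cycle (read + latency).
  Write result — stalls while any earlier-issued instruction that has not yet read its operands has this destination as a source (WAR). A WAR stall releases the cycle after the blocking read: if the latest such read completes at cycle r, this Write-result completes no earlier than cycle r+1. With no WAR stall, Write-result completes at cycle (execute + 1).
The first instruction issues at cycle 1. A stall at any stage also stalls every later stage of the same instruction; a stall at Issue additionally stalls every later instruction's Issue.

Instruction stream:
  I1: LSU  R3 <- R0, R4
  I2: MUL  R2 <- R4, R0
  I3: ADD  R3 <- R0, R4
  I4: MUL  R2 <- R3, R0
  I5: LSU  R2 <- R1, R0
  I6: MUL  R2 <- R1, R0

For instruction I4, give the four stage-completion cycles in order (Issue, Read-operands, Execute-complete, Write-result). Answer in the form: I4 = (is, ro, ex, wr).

[1] issue I1 (LSU)
[2] I1 read-ops · issue I2 (MUL)
[3] I1 finished on LSU · I2 read-ops
[4] I1→R3
[5] issue I3 (ADD)
[6] I3 read-ops
[8] I3 finished on ADD
[9] I2 finished on MUL · I3→R3
[10] I2→R2
[11] issue I4 (MUL)
[12] I4 read-ops
[18] I4 finished on MUL
[19] I4→R2
[20] issue I5 (LSU)
[21] I5 read-ops
[22] I5 finished on LSU
[23] I5→R2
[24] issue I6 (MUL)
[25] I6 read-ops
[31] I6 finished on MUL
[32] I6→R2

I4 = (11, 12, 18, 19)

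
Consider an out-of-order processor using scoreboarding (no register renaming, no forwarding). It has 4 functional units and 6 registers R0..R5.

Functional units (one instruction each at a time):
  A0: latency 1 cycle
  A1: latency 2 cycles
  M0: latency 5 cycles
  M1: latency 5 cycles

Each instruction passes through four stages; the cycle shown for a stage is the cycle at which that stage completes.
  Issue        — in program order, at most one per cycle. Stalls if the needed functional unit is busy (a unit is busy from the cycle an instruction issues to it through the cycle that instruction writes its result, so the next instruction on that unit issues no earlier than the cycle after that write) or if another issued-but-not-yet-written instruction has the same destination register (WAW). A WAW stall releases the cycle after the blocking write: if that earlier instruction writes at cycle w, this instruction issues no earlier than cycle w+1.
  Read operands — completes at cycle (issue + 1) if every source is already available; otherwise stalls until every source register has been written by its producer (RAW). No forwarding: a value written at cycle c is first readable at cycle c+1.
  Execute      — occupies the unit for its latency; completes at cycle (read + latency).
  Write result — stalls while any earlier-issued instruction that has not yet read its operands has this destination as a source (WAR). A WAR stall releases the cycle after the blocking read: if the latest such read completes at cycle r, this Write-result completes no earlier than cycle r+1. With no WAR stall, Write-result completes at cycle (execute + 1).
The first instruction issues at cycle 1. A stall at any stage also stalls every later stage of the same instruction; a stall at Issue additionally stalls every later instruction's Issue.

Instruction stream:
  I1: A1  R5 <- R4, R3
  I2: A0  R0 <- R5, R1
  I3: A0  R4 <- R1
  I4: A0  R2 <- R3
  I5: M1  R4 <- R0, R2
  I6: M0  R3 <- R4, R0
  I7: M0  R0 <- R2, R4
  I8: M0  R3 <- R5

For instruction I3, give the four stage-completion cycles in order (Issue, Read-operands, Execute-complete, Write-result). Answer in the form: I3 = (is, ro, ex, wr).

[I1] 1/2/4/5
[I2] 2/6/7/8  (RAW R5: wait I1 write@5)
[I3] 9/10/11/12  (struct: A0 busy until I2 writes@8)
[I4] 13/14/15/16  (struct: A0 busy until I3 writes@12)
[I5] 14/17/22/23  (RAW R2: wait I4 write@16)
[I6] 15/24/29/30  (RAW R4: wait I5 write@23)
[I7] 31/32/37/38  (struct: M0 busy until I6 writes@30)
[I8] 39/40/45/46  (struct: M0 busy until I7 writes@38)

I3 = (9, 10, 11, 12)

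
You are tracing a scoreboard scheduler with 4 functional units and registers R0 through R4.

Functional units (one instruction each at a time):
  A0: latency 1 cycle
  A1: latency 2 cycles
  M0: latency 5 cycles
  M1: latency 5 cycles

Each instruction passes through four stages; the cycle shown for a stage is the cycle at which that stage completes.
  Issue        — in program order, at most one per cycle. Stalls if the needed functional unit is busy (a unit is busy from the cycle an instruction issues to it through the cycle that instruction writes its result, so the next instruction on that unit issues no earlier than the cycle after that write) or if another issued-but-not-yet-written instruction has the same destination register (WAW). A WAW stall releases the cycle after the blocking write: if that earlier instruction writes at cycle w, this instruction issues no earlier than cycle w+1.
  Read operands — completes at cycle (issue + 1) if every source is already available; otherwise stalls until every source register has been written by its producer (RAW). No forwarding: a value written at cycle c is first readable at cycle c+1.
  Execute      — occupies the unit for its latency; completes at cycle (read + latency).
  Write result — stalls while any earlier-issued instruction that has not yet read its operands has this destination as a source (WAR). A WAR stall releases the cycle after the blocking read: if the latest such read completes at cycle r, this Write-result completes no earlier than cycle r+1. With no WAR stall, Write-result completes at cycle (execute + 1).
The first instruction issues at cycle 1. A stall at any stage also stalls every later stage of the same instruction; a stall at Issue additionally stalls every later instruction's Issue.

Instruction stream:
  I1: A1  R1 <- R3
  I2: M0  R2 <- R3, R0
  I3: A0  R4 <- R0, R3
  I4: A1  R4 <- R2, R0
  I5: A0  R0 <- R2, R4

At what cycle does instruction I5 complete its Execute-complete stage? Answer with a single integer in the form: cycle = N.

cycle = 15

I1  is:1  ro:2  ex:4  wr:5
I2  is:2  ro:3  ex:8  wr:9
I3  is:3  ro:4  ex:5  wr:6
I4  is:7  ro:10  ex:12  wr:13  — WAW R4: wait I3 write@6, RAW R2: wait I2 write@9
I5  is:8  ro:14  ex:15  wr:16  — RAW R4: wait I4 write@13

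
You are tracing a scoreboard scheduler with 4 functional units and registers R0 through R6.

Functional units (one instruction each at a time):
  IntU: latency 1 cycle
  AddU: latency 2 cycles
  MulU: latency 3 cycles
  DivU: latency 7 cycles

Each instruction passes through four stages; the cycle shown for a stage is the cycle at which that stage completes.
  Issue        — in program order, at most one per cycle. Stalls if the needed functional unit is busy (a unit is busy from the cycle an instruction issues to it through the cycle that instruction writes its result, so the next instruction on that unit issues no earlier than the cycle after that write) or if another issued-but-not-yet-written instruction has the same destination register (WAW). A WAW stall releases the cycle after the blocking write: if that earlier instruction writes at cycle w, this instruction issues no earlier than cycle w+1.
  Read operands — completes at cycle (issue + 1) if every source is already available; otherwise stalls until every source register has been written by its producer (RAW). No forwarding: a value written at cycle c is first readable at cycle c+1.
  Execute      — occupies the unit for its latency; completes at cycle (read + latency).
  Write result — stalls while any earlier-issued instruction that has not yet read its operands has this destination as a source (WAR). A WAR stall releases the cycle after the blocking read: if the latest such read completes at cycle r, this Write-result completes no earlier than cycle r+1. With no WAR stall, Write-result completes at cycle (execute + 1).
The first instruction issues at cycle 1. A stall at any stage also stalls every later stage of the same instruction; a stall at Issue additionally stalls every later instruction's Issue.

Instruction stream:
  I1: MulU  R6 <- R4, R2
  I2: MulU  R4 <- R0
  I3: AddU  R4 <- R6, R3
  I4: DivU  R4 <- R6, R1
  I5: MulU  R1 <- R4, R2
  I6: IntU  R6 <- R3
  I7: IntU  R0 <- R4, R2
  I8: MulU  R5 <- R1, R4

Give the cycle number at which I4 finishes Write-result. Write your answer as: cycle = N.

I1: IS=1 RO=2 EX=5 WR=6
I2: IS=7 RO=8 EX=11 WR=12  [struct: MulU busy until I1 writes@6]
I3: IS=13 RO=14 EX=16 WR=17  [WAW R4: wait I2 write@12]
I4: IS=18 RO=19 EX=26 WR=27  [WAW R4: wait I3 write@17]
I5: IS=19 RO=28 EX=31 WR=32  [RAW R4: wait I4 write@27]
I6: IS=20 RO=21 EX=22 WR=23
I7: IS=24 RO=28 EX=29 WR=30  [struct: IntU busy until I6 writes@23; RAW R4: wait I4 write@27]
I8: IS=33 RO=34 EX=37 WR=38  [struct: MulU busy until I5 writes@32]

cycle = 27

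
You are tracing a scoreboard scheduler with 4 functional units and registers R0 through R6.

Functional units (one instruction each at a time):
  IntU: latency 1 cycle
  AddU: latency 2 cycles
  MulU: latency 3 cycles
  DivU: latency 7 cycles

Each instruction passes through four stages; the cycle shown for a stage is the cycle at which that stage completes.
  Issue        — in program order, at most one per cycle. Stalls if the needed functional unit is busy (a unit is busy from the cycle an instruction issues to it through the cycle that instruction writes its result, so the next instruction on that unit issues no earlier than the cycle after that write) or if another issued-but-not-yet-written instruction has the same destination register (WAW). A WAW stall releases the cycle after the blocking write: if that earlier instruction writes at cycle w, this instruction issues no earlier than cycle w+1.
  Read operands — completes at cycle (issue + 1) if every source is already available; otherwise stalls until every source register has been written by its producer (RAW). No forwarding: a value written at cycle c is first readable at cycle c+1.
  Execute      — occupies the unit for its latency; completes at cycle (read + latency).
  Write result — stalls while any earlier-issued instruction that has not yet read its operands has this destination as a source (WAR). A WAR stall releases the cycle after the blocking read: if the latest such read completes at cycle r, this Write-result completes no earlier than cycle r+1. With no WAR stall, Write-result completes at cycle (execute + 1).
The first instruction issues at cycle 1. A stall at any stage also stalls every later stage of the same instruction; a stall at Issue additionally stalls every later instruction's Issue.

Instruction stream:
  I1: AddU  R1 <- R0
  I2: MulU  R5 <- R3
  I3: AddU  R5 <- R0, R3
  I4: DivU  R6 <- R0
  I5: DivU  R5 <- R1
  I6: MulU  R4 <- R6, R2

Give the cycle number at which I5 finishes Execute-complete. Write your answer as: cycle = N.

cycle = 27

  I1 | 1 | 2 | 4 | 5
  I2 | 2 | 3 | 6 | 7
  I3 | 8 | 9 | 11 | 12   WAW R5: wait I2 write@7
  I4 | 9 | 10 | 17 | 18
  I5 | 19 | 20 | 27 | 28   struct: DivU busy until I4 writes@18
  I6 | 20 | 21 | 24 | 25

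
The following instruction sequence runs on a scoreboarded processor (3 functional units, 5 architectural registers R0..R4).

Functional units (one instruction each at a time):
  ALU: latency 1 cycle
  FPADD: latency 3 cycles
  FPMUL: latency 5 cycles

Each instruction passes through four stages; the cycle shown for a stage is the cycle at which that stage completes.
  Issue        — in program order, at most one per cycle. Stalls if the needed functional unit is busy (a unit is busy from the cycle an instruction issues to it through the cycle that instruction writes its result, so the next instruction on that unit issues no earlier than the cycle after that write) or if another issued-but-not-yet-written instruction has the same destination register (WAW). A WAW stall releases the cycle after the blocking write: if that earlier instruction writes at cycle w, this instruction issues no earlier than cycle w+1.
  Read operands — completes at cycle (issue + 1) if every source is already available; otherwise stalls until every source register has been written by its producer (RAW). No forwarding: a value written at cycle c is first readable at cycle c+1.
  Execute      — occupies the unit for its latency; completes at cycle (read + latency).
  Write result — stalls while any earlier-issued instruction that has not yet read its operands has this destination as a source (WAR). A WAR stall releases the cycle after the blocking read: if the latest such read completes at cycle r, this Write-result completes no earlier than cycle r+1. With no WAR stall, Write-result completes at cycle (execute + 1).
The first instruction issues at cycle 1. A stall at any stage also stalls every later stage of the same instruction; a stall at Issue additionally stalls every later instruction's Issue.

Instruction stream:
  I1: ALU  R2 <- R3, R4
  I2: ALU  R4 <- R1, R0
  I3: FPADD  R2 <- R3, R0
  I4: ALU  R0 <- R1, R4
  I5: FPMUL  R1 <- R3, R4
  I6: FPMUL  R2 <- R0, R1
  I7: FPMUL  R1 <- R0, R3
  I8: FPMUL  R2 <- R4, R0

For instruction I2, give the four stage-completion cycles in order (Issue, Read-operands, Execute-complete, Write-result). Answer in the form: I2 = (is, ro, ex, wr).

I2 = (5, 6, 7, 8)

I1: IS=1 RO=2 EX=3 WR=4
I2: IS=5 RO=6 EX=7 WR=8  [struct: ALU busy until I1 writes@4]
I3: IS=6 RO=7 EX=10 WR=11
I4: IS=9 RO=10 EX=11 WR=12  [struct: ALU busy until I2 writes@8]
I5: IS=10 RO=11 EX=16 WR=17
I6: IS=18 RO=19 EX=24 WR=25  [struct: FPMUL busy until I5 writes@17]
I7: IS=26 RO=27 EX=32 WR=33  [struct: FPMUL busy until I6 writes@25]
I8: IS=34 RO=35 EX=40 WR=41  [struct: FPMUL busy until I7 writes@33]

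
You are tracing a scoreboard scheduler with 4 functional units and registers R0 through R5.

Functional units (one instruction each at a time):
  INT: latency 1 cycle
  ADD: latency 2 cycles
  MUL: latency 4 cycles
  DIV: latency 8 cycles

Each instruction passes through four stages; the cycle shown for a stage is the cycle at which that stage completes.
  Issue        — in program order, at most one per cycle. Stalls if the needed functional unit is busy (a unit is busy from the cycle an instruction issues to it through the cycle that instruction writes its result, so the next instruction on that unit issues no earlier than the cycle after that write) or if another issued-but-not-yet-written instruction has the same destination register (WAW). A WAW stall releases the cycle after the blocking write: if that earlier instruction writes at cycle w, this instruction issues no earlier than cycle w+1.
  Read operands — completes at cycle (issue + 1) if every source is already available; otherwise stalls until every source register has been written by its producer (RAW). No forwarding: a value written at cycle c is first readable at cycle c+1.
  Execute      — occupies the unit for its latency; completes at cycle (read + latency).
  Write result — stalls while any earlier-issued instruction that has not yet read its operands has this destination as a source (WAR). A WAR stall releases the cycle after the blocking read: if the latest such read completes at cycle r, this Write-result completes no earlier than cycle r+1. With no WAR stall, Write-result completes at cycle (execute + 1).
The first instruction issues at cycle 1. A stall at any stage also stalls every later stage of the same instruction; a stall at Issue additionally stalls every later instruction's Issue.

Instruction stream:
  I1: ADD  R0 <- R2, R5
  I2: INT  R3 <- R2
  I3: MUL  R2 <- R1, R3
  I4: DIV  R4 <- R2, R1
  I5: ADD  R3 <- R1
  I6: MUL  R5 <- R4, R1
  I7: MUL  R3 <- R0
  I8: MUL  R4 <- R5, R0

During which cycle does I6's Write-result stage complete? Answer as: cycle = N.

t=1  issue I1 (ADD)
t=2  I1 read-ops; issue I2 (INT)
t=3  I2 read-ops; issue I3 (MUL)
t=4  I1 finished on ADD; I2 finished on INT; issue I4 (DIV)
t=5  I1→R0; I2→R3
t=6  I3 read-ops; issue I5 (ADD)
t=7  I5 read-ops
t=9  I5 finished on ADD
t=10  I3 finished on MUL; I5→R3
t=11  I3→R2
t=12  I4 read-ops; issue I6 (MUL)
t=20  I4 finished on DIV
t=21  I4→R4
t=22  I6 read-ops
t=26  I6 finished on MUL
t=27  I6→R5
t=28  issue I7 (MUL)
t=29  I7 read-ops
t=33  I7 finished on MUL
t=34  I7→R3
t=35  issue I8 (MUL)
t=36  I8 read-ops
t=40  I8 finished on MUL
t=41  I8→R4

cycle = 27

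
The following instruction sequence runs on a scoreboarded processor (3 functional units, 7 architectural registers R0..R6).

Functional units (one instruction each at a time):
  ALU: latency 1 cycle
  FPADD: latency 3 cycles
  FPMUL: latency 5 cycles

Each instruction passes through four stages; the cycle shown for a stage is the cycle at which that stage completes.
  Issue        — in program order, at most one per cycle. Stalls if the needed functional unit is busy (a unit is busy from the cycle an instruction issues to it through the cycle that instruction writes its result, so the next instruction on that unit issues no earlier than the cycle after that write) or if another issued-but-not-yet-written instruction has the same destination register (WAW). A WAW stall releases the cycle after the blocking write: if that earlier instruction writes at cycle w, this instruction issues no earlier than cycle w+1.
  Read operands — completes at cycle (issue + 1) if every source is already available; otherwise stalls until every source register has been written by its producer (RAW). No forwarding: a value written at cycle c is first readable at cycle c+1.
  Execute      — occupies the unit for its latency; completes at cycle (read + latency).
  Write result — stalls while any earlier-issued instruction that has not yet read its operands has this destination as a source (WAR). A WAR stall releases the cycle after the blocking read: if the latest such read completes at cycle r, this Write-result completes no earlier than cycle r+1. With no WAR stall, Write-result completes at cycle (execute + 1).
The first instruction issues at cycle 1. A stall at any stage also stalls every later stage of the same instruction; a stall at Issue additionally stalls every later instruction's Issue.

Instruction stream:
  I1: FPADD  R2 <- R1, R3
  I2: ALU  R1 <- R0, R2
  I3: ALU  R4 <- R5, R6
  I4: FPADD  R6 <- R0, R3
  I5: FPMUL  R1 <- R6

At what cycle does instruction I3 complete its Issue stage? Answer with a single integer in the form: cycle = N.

I1 -> (1, 2, 5, 6)
I2 -> (2, 7, 8, 9)  // RAW R2: wait I1 write@6
I3 -> (10, 11, 12, 13)  // struct: ALU busy until I2 writes@9
I4 -> (11, 12, 15, 16)
I5 -> (12, 17, 22, 23)  // RAW R6: wait I4 write@16

cycle = 10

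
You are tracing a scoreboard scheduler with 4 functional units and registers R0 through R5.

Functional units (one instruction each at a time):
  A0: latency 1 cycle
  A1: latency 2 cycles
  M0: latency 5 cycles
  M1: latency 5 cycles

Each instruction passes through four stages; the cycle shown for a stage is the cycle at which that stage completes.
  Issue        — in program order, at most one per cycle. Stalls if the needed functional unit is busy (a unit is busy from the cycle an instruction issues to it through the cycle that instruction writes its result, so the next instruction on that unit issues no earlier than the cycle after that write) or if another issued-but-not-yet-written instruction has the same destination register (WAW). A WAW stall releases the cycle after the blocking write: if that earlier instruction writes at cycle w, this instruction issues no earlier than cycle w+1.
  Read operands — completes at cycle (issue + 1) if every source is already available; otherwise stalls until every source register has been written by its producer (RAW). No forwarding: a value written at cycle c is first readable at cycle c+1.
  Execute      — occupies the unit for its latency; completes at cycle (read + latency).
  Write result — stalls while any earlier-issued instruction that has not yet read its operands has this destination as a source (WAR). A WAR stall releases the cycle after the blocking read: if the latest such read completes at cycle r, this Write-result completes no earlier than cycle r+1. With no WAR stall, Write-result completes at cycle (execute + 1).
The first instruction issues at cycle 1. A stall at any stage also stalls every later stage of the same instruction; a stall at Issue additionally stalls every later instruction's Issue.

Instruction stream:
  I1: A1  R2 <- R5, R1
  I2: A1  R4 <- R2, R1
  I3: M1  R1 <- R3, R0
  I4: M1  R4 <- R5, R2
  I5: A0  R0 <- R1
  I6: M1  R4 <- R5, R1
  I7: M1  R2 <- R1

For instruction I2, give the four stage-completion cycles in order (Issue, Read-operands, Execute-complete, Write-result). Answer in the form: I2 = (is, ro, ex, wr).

I2 = (6, 7, 9, 10)

1) issue 1, read 2, done 4, write 5
2) issue 6, read 7, done 9, write 10  <struct: A1 busy until I1 writes@5>
3) issue 7, read 8, done 13, write 14
4) issue 15, read 16, done 21, write 22  <struct: M1 busy until I3 writes@14>
5) issue 16, read 17, done 18, write 19
6) issue 23, read 24, done 29, write 30  <struct: M1 busy until I4 writes@22>
7) issue 31, read 32, done 37, write 38  <struct: M1 busy until I6 writes@30>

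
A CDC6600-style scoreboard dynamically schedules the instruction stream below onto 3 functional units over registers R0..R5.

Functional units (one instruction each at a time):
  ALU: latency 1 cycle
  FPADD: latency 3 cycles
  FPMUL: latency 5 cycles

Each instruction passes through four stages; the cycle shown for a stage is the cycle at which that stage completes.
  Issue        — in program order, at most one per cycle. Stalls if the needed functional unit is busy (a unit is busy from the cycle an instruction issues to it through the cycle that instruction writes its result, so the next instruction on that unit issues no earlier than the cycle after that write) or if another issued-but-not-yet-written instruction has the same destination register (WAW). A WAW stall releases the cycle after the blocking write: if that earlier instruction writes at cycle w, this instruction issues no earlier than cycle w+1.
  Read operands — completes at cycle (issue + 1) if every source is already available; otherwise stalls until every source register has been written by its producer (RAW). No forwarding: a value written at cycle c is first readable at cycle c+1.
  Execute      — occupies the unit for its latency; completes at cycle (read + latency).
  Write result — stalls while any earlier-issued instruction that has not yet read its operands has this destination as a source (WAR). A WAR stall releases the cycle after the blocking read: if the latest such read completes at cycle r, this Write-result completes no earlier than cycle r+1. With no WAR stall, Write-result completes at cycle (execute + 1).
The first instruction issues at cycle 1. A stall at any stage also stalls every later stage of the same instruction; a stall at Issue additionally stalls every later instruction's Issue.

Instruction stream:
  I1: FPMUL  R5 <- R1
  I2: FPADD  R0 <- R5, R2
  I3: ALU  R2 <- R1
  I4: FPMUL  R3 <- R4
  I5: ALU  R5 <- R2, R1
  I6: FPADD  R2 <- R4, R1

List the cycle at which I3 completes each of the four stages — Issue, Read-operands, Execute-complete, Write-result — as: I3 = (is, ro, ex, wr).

[1] I1 dispatched to FPMUL
[2] I1 operands ready | I2 dispatched to FPADD
[3] I3 dispatched to ALU
[4] I3 operands ready
[5] I3 complete
[7] I1 complete
[8] R5←I1
[9] I2 operands ready | I4 dispatched to FPMUL
[10] R2←I3 | I4 operands ready
[11] I5 dispatched to ALU
[12] I2 complete | I5 operands ready
[13] R0←I2 | I5 complete
[14] R5←I5 | I6 dispatched to FPADD
[15] I4 complete | I6 operands ready
[16] R3←I4
[18] I6 complete
[19] R2←I6

I3 = (3, 4, 5, 10)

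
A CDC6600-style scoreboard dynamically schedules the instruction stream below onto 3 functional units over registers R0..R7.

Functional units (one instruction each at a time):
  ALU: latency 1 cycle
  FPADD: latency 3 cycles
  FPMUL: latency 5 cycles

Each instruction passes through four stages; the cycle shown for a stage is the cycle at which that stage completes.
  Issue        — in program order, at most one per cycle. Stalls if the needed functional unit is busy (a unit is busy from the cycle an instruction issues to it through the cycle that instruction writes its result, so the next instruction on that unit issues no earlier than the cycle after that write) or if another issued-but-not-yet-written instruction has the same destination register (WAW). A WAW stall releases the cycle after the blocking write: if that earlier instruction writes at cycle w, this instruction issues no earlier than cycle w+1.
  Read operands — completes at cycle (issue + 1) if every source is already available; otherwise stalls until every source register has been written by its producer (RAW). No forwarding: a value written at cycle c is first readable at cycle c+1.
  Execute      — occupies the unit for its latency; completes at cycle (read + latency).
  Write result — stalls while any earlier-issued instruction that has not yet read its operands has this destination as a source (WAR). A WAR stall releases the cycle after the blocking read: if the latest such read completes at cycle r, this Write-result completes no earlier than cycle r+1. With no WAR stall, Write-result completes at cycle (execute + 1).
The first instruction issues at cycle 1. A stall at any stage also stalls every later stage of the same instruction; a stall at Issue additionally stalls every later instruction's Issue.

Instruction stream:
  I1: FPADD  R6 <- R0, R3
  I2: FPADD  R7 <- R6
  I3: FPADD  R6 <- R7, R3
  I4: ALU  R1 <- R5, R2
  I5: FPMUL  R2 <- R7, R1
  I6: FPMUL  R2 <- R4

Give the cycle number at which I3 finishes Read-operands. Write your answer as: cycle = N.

[I1] 1/2/5/6
[I2] 7/8/11/12  (struct: FPADD busy until I1 writes@6)
[I3] 13/14/17/18  (struct: FPADD busy until I2 writes@12)
[I4] 14/15/16/17
[I5] 15/18/23/24  (RAW R1: wait I4 write@17)
[I6] 25/26/31/32  (struct: FPMUL busy until I5 writes@24)

cycle = 14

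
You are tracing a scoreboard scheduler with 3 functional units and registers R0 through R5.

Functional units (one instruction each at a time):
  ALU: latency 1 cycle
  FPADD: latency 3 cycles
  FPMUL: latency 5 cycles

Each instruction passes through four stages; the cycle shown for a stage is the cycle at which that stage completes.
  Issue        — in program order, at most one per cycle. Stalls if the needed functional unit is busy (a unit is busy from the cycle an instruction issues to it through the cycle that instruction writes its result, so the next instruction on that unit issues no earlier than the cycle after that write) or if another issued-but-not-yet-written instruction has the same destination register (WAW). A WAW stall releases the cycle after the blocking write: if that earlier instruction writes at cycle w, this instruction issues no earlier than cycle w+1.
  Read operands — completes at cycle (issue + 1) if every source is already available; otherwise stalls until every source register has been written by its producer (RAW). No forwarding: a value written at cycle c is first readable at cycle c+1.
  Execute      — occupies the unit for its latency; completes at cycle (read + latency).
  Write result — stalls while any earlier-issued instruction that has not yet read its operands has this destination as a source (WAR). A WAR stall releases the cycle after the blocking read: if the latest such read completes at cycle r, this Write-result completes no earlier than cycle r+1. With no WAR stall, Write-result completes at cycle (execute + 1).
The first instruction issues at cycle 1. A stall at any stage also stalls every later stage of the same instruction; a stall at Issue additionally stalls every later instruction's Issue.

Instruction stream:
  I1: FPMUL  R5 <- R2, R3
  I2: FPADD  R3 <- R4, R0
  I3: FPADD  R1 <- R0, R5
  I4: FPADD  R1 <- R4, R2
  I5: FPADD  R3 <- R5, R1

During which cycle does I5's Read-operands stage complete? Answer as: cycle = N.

I1 -> (1, 2, 7, 8)
I2 -> (2, 3, 6, 7)
I3 -> (8, 9, 12, 13)  // struct: FPADD busy until I2 writes@7
I4 -> (14, 15, 18, 19)  // struct: FPADD busy until I3 writes@13
I5 -> (20, 21, 24, 25)  // struct: FPADD busy until I4 writes@19

cycle = 21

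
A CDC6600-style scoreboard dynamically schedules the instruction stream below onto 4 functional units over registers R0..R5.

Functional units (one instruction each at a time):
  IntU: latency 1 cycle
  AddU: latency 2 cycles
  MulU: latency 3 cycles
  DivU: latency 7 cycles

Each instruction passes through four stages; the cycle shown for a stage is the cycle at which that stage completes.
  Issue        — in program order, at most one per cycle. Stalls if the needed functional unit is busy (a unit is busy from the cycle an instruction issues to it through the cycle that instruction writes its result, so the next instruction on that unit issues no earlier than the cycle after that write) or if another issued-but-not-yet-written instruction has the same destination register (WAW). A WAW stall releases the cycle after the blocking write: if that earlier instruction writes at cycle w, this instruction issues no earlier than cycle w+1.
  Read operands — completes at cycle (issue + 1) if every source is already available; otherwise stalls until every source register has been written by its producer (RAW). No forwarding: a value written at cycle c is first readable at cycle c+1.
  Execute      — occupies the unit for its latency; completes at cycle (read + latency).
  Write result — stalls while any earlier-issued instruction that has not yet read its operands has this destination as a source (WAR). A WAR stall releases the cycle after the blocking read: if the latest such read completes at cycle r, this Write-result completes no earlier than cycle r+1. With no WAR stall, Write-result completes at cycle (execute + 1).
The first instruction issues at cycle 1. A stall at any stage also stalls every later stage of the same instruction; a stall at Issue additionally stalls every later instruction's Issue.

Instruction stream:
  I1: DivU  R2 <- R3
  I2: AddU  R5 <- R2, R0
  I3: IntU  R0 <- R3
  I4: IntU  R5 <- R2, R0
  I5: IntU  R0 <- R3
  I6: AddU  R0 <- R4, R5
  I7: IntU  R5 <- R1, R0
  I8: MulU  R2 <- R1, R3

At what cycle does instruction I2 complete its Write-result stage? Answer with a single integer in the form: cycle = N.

1) issue 1, read 2, done 9, write 10
2) issue 2, read 11, done 13, write 14  <RAW R2: wait I1 write@10>
3) issue 3, read 4, done 5, write 12  <WAR R0: wait I2 read@11>
4) issue 15, read 16, done 17, write 18  <WAW R5: wait I2 write@14>
5) issue 19, read 20, done 21, write 22  <struct: IntU busy until I4 writes@18>
6) issue 23, read 24, done 26, write 27  <WAW R0: wait I5 write@22>
7) issue 24, read 28, done 29, write 30  <RAW R0: wait I6 write@27>
8) issue 25, read 26, done 29, write 30

cycle = 14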